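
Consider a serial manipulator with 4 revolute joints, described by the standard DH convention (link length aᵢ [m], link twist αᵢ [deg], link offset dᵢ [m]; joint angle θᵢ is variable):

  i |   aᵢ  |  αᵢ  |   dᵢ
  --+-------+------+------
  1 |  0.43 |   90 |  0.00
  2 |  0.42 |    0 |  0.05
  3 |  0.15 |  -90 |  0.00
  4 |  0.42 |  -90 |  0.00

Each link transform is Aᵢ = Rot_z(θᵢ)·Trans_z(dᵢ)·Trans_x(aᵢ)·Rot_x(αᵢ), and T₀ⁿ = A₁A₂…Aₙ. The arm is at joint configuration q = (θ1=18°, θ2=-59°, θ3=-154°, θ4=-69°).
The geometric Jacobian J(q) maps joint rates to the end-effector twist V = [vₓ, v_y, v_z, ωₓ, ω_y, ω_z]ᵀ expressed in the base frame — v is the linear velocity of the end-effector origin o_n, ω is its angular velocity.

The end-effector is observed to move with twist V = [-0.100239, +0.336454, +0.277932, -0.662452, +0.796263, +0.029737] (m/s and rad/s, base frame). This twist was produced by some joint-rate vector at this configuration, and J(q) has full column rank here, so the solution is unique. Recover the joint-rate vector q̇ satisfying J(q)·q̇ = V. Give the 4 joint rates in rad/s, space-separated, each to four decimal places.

o_n = [0.5116, -0.2986, -0.1963]
J₁: ẑ×o_n = [0.2986, 0.5116, -0.0000], ω = ẑ
J2: z=[0.3090, -0.9511, 0.0000] o=[0.4090, 0.1329, 0.0000] → [0.1867, 0.0607, -0.0357, 0.3090, -0.9511, 0.0000]
J3: z=[0.3090, -0.9511, 0.0000] o=[0.6301, 0.1522, -0.3600] → [-0.1557, -0.0506, -0.2520, 0.3090, -0.9511, 0.0000]
J4: z=[-0.5180, -0.1683, -0.8387] o=[0.5105, 0.1133, -0.2783] → [-0.3593, 0.0415, 0.2136, -0.5180, -0.1683, -0.8387]
q̇ = J⁺·V = [0.6210, -0.5320, -0.4300, 0.7050]

0.6210 -0.5320 -0.4300 0.7050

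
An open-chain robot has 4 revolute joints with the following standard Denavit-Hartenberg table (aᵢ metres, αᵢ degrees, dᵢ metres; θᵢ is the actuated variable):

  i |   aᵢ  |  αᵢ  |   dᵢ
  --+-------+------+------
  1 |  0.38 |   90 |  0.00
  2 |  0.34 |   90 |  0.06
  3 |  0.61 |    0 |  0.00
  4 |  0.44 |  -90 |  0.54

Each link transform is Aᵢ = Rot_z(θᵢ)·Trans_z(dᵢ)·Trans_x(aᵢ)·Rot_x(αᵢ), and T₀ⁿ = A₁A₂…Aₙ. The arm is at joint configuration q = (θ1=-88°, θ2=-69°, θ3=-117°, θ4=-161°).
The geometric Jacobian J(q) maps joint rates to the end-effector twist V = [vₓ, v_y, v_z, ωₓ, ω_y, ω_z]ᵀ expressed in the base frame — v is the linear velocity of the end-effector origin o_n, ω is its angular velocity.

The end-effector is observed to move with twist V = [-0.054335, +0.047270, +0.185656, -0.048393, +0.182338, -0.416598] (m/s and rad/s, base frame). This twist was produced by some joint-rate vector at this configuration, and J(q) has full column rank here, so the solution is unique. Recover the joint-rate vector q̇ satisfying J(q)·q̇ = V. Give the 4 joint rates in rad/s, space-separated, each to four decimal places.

o_n = [0.0450, 0.0812, -0.3096]
J₁: ẑ×o_n = [-0.0812, 0.0450, 0.0000], ω = ẑ
J2: z=[-0.9994, -0.0349, 0.0000] o=[0.0133, -0.3798, 0.0000] → [0.0108, -0.3094, -0.4596, -0.9994, -0.0349, 0.0000]
J3: z=[-0.0326, 0.9330, -0.3584] o=[-0.0424, -0.5036, -0.3174] → [0.2169, -0.0311, -0.1006, -0.0326, 0.9330, -0.3584]
J4: z=[-0.0326, 0.9330, -0.3584] o=[0.4973, -0.3855, -0.0589] → [-0.0666, 0.1539, 0.4068, -0.0326, 0.9330, -0.3584]
q̇ = J⁺·V = [-0.3460, 0.0420, -0.2460, 0.4430]

-0.3460 0.0420 -0.2460 0.4430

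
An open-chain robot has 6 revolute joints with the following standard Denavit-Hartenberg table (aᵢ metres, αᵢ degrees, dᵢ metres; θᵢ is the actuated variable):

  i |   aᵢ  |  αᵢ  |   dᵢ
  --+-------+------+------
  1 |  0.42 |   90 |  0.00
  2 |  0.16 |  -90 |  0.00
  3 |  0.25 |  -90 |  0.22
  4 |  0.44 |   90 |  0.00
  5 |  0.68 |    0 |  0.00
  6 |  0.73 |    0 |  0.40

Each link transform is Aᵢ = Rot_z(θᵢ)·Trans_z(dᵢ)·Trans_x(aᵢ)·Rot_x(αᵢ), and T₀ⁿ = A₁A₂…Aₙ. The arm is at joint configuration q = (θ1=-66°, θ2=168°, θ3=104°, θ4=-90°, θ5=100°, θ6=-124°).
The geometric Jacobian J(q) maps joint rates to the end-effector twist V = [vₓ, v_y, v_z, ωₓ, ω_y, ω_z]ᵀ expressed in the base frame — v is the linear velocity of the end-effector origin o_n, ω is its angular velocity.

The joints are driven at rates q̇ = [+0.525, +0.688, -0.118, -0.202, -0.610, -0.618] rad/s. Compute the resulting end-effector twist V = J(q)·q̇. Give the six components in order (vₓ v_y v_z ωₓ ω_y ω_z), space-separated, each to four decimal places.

0.2791 -0.1381 0.1294 0.5548 0.1119 0.6194

o_n = [-0.0809, -0.3978, -1.2168]
J₁: ẑ×o_n = [0.3978, -0.0809, 0.0000], ω = ẑ
J2: z=[-0.9135, -0.4067, 0.0000] o=[0.1708, -0.3837, 0.0000] → [0.4949, -1.1116, -0.0895, -0.9135, -0.4067, 0.0000]
J3: z=[-0.0846, 0.1899, -0.9781] o=[0.1072, -0.2407, 0.0333] → [-0.3910, 0.0783, 0.0490, -0.0846, 0.1899, -0.9781]
J4: z=[0.1650, -0.9654, -0.2017] o=[0.3342, -0.1543, -0.1945] → [0.9378, 0.2525, -0.4410, 0.1650, -0.9654, -0.2017]
J5: z=[-0.9827, -0.1785, 0.0503] o=[0.2970, -0.0707, -0.6249] → [0.1221, -0.6006, 0.2539, -0.9827, -0.1785, 0.0503]
J6: z=[-0.9827, -0.1785, 0.0503] o=[0.4175, -0.7397, -0.6445] → [0.0849, -0.5874, -0.4250, -0.9827, -0.1785, 0.0503]
V = J·q̇ = [0.2791, -0.1381, 0.1294, 0.5548, 0.1119, 0.6194]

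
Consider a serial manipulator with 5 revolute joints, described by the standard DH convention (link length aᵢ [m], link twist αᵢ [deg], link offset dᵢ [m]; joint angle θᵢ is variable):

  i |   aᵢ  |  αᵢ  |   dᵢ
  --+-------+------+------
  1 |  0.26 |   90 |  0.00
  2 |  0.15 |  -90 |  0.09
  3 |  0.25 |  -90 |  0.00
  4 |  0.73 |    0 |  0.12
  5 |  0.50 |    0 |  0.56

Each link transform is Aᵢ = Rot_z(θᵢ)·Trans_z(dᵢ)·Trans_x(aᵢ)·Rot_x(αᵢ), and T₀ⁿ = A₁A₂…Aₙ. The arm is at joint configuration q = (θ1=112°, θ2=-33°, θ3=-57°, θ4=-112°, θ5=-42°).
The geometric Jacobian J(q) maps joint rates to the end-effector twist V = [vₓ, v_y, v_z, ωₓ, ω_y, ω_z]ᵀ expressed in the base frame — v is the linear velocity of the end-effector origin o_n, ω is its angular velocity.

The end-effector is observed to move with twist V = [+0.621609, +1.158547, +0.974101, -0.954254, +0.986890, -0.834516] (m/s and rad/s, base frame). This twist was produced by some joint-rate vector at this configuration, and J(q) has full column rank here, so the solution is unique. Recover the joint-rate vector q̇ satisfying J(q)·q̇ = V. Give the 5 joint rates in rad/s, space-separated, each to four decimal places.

-0.1870 0.4070 0.1500 0.9400 0.7530

o_n = [-1.0532, 0.7998, 0.4994]
J₁: ẑ×o_n = [-0.7998, -1.0532, 0.0000], ω = ẑ
J2: z=[0.9272, 0.3746, 0.0000] o=[-0.0974, 0.2411, 0.0000] → [0.1871, -0.4631, 0.8761, 0.9272, 0.3746, 0.0000]
J3: z=[-0.2040, 0.5050, 0.8387] o=[-0.0611, 0.3914, -0.0817] → [-0.0490, -0.7135, 0.4177, -0.2040, 0.5050, 0.8387]
J4: z=[-0.7685, 0.4481, -0.4568] o=[0.0905, 0.5758, -0.1559] → [0.3960, 1.0260, 0.3405, -0.7685, 0.4481, -0.4568]
J5: z=[-0.7685, 0.4481, -0.4568] o=[-0.3056, 0.7697, 0.4381] → [0.0412, 0.3886, 0.3119, -0.7685, 0.4481, -0.4568]
q̇ = J⁺·V = [-0.1870, 0.4070, 0.1500, 0.9400, 0.7530]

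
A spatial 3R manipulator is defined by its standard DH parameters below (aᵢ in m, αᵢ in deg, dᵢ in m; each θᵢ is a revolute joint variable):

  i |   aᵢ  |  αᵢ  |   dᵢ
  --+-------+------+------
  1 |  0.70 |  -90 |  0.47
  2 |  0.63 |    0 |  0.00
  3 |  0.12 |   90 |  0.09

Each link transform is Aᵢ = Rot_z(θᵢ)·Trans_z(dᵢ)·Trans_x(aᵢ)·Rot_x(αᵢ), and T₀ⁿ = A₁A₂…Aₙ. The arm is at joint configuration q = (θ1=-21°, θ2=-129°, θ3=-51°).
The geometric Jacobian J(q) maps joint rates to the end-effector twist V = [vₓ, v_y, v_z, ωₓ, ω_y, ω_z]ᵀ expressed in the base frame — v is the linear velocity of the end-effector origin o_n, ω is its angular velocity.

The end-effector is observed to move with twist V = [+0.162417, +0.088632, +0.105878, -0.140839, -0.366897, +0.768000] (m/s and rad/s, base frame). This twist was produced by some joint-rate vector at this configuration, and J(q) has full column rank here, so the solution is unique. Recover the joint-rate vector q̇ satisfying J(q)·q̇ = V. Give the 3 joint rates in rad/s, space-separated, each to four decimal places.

0.7680 0.3860 -0.7790

o_n = [0.2036, 0.0183, 0.9596]
J₁: ẑ×o_n = [-0.0183, 0.2036, 0.0000], ω = ẑ
J2: z=[0.3584, 0.9336, 0.0000] o=[0.6535, -0.2509, 0.4700] → [0.4571, -0.1755, 0.5165, 0.3584, 0.9336, 0.0000]
J3: z=[0.3584, 0.9336, 0.0000] o=[0.2834, -0.1088, 0.9596] → [-0.0000, -0.0000, 0.1200, 0.3584, 0.9336, 0.0000]
q̇ = J⁺·V = [0.7680, 0.3860, -0.7790]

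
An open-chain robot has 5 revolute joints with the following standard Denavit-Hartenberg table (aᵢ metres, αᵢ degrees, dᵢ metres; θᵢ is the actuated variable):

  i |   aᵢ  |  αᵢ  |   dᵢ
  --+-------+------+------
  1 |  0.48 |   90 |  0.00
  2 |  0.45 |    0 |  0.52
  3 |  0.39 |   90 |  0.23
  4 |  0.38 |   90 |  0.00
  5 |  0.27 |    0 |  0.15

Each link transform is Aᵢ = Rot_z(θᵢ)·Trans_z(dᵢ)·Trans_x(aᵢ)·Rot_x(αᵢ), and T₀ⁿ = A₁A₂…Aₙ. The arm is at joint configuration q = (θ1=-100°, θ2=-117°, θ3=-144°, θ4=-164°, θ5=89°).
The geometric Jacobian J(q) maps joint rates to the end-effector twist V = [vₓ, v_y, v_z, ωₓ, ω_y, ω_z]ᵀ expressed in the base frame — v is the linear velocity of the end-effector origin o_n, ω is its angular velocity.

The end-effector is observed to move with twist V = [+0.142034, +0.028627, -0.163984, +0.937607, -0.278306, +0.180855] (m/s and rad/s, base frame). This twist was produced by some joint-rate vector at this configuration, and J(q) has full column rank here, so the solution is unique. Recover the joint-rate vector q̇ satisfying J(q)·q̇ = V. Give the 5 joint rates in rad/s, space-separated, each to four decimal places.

o_n = [-0.8709, -0.4005, -0.3796]
J₁: ẑ×o_n = [0.4005, -0.8709, 0.0000], ω = ẑ
J2: z=[-0.9848, 0.1736, 0.0000] o=[-0.0834, -0.4727, 0.0000] → [-0.0659, -0.3738, 0.0656, -0.9848, 0.1736, 0.0000]
J3: z=[-0.9848, 0.1736, 0.0000] o=[-0.5600, -0.1812, -0.4010] → [0.0037, 0.0210, 0.2699, -0.9848, 0.1736, 0.0000]
J4: z=[-0.1715, -0.9727, 0.1564] o=[-0.7759, -0.0812, -0.0158] → [0.4039, -0.0773, -0.0377, -0.1715, -0.9727, 0.1564]
J5: z=[-0.9541, 0.1245, -0.2722] o=[-0.6827, -0.1557, -0.3765] → [-0.0670, 0.0483, 0.2570, -0.9541, 0.1245, -0.2722]
q̇ = J⁺·V = [0.1610, -0.5020, -0.4620, 0.1130, -0.0080]

0.1610 -0.5020 -0.4620 0.1130 -0.0080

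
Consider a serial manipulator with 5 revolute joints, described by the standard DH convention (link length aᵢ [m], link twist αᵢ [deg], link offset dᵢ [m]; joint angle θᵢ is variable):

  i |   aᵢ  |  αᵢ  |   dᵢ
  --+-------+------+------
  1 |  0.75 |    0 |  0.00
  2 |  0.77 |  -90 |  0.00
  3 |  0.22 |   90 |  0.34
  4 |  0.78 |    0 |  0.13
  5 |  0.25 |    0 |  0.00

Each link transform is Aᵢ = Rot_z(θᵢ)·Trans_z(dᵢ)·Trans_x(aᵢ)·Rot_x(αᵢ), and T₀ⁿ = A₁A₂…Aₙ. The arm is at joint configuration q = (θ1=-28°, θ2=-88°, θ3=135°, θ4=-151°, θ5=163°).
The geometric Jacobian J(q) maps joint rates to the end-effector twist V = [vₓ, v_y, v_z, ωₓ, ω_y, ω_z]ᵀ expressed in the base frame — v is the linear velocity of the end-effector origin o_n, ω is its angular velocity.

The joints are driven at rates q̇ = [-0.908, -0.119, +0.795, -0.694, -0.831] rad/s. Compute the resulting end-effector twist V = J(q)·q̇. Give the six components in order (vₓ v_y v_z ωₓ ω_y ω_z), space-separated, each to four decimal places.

o_n = [0.2293, -1.2712, 0.0620]
J₁: ẑ×o_n = [1.2712, 0.2293, -0.0000], ω = ẑ
J2: z=[0.0000, 0.0000, 1.0000] o=[0.6622, -0.3521, 0.0000] → [0.9191, -0.4329, 0.0000, 0.0000, 0.0000, 1.0000]
J3: z=[0.8988, -0.4384, 0.0000] o=[0.3247, -1.0442, 0.0000] → [-0.0272, -0.0557, -0.2458, 0.8988, -0.4384, 0.0000]
J4: z=[-0.3100, -0.6355, -0.7071] o=[0.6984, -1.0534, -0.1556] → [-0.2923, 0.3992, -0.2306, -0.3100, -0.6355, -0.7071]
J5: z=[-0.3100, -0.6355, -0.7071] o=[0.1068, -1.4038, 0.2349] → [0.2037, -0.1402, 0.0368, -0.3100, -0.6355, -0.7071]
V = J·q̇ = [-1.2516, -0.3615, -0.0659, 1.1873, 0.6207, 0.0513]

-1.2516 -0.3615 -0.0659 1.1873 0.6207 0.0513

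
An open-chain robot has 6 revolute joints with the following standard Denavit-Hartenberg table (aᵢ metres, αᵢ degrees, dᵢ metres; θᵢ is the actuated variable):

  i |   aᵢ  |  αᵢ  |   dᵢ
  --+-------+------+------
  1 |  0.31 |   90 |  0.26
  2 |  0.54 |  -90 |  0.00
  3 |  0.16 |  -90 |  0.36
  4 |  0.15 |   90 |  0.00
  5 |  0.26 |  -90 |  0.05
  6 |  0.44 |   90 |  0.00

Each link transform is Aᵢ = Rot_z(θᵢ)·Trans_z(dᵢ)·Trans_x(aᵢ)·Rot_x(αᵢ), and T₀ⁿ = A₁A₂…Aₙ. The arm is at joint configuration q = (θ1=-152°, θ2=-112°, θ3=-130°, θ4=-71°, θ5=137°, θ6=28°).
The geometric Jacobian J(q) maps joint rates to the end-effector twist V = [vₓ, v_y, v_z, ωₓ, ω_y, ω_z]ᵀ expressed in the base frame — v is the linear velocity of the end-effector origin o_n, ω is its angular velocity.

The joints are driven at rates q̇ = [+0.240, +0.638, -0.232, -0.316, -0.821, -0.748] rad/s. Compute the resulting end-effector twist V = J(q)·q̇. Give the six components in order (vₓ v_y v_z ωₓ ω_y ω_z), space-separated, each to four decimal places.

o_n = [-0.2343, 0.3730, -0.4351]
J₁: ẑ×o_n = [-0.3730, -0.2343, 0.0000], ω = ẑ
J2: z=[-0.4695, 0.8829, 0.0000] o=[-0.2737, -0.1455, 0.2600] → [-0.6137, -0.3263, -0.2782, -0.4695, 0.8829, 0.0000]
J3: z=[-0.8187, -0.4353, -0.3746] o=[-0.0951, -0.0506, -0.2407] → [0.2433, -0.1070, -0.4074, -0.8187, -0.4353, -0.3746]
J4: z=[-0.0484, 0.7023, -0.7103] o=[-0.4814, -0.1171, -0.2802] → [0.2394, -0.1830, -0.1972, -0.0484, 0.7023, -0.7103]
J5: z=[0.2745, -0.6744, -0.6855] o=[-0.6254, -0.1514, -0.3042] → [0.4477, -0.2322, 0.4077, 0.2745, -0.6744, -0.6855]
J6: z=[0.6904, -0.3580, 0.6287] o=[-0.4377, -0.0172, -0.4340] → [-0.2449, 0.1286, 0.3422, 0.6904, -0.3580, 0.6287]
V = J·q̇ = [-0.7975, -0.0874, -0.6113, -0.8361, 1.2638, 0.6439]

-0.7975 -0.0874 -0.6113 -0.8361 1.2638 0.6439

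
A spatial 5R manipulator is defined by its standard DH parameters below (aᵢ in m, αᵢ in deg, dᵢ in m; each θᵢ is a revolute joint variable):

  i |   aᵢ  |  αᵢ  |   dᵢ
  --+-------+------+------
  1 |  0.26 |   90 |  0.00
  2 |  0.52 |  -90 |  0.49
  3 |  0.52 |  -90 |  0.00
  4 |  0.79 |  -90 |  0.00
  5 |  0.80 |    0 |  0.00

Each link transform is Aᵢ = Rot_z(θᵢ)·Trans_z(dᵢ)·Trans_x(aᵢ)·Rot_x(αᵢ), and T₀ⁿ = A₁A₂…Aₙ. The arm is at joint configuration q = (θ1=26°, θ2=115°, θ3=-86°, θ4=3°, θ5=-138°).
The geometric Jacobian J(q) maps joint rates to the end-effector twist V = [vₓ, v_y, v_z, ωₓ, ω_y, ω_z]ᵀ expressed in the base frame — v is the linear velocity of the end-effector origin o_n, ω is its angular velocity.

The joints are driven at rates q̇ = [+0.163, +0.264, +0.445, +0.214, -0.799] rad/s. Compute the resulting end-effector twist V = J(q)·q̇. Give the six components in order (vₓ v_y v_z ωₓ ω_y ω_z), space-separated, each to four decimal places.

o_n = [0.3339, -1.1346, 1.0048]
J₁: ẑ×o_n = [1.1346, 0.3339, -0.0000], ω = ẑ
J2: z=[0.4384, -0.8988, 0.0000] o=[0.2337, 0.1140, 0.0000] → [-0.9031, -0.4405, -0.4573, 0.4384, -0.8988, 0.0000]
J3: z=[-0.8146, -0.3973, -0.4226] o=[0.2510, -0.4228, 0.4713] → [-0.5128, 0.3995, 0.6128, -0.8146, -0.3973, -0.4226]
J4: z=[-0.4095, -0.1221, 0.9041] o=[0.4646, -0.8957, 0.5042] → [0.1548, 0.0869, 0.0819, -0.4095, -0.1221, 0.9041]
J5: z=[0.7920, 0.4444, 0.4187] o=[0.8224, -1.5968, 0.5715] → [-0.0010, -0.5477, 0.5831, 0.7920, 0.4444, 0.4187]
V = J·q̇ = [-0.2477, 0.5721, -0.2964, -0.9672, -0.7953, -0.1662]

-0.2477 0.5721 -0.2964 -0.9672 -0.7953 -0.1662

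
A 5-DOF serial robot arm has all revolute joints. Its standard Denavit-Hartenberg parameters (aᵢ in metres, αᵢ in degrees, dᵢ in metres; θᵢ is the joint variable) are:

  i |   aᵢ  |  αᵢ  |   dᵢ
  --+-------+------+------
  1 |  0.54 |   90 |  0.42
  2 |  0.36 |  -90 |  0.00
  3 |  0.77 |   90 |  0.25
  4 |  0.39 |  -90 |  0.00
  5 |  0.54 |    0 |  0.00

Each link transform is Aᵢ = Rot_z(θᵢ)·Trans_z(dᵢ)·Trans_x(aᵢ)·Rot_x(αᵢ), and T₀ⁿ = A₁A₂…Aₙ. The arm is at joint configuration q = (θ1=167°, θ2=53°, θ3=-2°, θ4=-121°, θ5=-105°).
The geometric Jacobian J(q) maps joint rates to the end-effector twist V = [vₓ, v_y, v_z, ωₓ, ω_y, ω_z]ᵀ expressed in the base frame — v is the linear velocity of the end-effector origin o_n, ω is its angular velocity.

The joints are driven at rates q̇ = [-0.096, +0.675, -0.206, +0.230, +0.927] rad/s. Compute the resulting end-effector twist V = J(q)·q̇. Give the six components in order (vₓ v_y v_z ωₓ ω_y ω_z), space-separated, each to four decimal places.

0.5010 0.2504 -0.1397 -0.7830 1.1379 0.1205

o_n = [-0.9524, 0.7778, 1.2260]
J₁: ẑ×o_n = [-0.7778, -0.9524, 0.0000], ω = ẑ
J2: z=[0.2250, 0.9744, 0.0000] o=[-0.5262, 0.1215, 0.4200] → [0.7854, -0.1813, 0.5629, 0.2250, 0.9744, 0.0000]
J3: z=[0.7782, -0.1797, 0.6018] o=[-0.7373, 0.1702, 0.7075] → [-0.4588, -0.5330, 0.4342, 0.7782, -0.1797, 0.6018]
J4: z=[0.2453, 0.9691, -0.0279] o=[-0.9879, 0.2557, 1.4725] → [-0.2243, 0.0595, 0.0936, 0.2453, 0.9691, -0.0279]
J5: z=[-0.8964, 0.2376, 0.3742] o=[-1.1319, 0.2817, 1.1110] → [-0.1583, 0.1703, -0.4874, -0.8964, 0.2376, 0.3742]
V = J·q̇ = [0.5010, 0.2504, -0.1397, -0.7830, 1.1379, 0.1205]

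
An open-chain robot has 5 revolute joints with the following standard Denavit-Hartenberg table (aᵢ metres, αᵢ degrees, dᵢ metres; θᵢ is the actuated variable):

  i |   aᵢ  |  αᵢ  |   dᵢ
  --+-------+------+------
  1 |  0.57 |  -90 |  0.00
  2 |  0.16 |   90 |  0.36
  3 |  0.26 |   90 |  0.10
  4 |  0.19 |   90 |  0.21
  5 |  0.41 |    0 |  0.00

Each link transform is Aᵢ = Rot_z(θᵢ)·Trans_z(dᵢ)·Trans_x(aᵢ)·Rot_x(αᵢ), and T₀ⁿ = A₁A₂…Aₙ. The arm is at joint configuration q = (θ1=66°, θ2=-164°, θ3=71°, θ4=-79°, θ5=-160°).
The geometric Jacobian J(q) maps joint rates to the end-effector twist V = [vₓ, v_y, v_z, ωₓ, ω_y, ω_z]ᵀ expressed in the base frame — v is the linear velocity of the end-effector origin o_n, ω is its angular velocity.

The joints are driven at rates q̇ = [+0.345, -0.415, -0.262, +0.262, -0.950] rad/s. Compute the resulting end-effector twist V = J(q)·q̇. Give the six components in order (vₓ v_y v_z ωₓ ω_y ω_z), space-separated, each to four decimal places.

o_n = [-0.4181, 0.4080, -0.1981]
J₁: ẑ×o_n = [-0.4080, -0.4181, 0.0000], ω = ẑ
J2: z=[-0.9135, 0.4067, 0.0000] o=[0.2318, 0.5207, 0.0000] → [-0.0806, -0.1810, 0.3673, -0.9135, 0.4067, 0.0000]
J3: z=[-0.1121, -0.2518, -0.9613] o=[-0.1596, 0.5266, 0.0441] → [-0.0531, 0.2213, -0.0518, -0.1121, -0.2518, -0.9613]
J4: z=[-0.0723, -0.9627, 0.2606] o=[-0.4285, 0.5271, -0.0287] → [0.1942, -0.0095, 0.0186, -0.0723, -0.9627, 0.2606]
J5: z=[0.9942, -0.0488, 0.0953] o=[-0.4587, 0.3755, 0.2086] → [0.0168, 0.4082, 0.0343, 0.9942, -0.0488, 0.0953]
V = J·q̇ = [-0.0585, -0.5174, -0.1666, -0.5550, -0.3087, 0.5746]

-0.0585 -0.5174 -0.1666 -0.5550 -0.3087 0.5746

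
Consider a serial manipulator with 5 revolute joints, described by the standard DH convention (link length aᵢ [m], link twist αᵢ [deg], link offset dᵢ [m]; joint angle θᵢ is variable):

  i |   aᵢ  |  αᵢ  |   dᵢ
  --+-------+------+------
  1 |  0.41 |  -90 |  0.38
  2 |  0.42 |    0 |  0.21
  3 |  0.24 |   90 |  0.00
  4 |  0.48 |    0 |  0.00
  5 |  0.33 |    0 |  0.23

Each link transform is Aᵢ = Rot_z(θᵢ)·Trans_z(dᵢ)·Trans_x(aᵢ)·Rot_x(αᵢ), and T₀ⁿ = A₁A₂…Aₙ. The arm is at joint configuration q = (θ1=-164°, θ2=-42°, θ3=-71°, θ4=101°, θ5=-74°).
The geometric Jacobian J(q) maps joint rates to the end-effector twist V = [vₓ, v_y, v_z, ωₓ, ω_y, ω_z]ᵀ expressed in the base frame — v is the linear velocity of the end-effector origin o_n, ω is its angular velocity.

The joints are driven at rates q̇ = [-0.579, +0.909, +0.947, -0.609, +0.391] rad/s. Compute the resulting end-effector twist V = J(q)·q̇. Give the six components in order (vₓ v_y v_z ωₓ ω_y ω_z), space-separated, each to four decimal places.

-1.2105 -0.1351 0.7243 0.3187 -1.8394 -0.4938

o_n = [-0.0954, -0.8918, 0.9784]
J₁: ẑ×o_n = [0.8918, -0.0954, 0.0000], ω = ẑ
J2: z=[0.2756, -0.9613, 0.0000] o=[-0.3941, -0.1130, 0.3800] → [-0.5753, -0.1650, 0.0725, 0.2756, -0.9613, 0.0000]
J3: z=[0.2756, -0.9613, 0.0000] o=[-0.6363, -0.4009, 0.6610] → [-0.3051, -0.0875, 0.3846, 0.2756, -0.9613, 0.0000]
J4: z=[0.8848, 0.2537, -0.3907] o=[-0.5461, -0.3751, 0.8820] → [-0.1774, -0.2615, -0.5716, 0.8848, 0.2537, -0.3907]
J5: z=[0.8848, 0.2537, -0.3907] o=[-0.4506, -0.8379, 0.7976] → [0.0248, -0.2988, -0.1379, 0.8848, 0.2537, -0.3907]
V = J·q̇ = [-1.2105, -0.1351, 0.7243, 0.3187, -1.8394, -0.4938]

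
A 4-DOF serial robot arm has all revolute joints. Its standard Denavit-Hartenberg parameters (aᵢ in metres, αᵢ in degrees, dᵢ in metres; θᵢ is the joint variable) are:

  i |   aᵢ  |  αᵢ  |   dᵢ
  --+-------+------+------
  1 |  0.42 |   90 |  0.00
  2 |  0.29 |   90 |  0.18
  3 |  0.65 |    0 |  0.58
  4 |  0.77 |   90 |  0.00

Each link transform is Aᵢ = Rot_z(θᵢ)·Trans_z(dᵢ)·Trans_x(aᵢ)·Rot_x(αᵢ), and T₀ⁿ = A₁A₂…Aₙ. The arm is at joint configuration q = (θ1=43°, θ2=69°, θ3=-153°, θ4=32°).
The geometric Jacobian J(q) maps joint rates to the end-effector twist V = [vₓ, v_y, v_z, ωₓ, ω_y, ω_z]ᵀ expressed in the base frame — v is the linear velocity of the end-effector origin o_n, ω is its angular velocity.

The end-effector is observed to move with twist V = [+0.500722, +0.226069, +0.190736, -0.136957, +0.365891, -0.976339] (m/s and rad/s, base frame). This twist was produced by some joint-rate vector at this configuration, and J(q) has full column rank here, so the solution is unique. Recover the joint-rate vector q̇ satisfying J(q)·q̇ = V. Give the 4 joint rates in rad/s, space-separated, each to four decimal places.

o_n = [-0.0052, 1.0550, -0.8480]
J₁: ẑ×o_n = [-1.0550, -0.0052, 0.0000], ω = ẑ
J2: z=[0.6820, -0.7314, 0.0000] o=[0.3072, 0.2864, 0.0000] → [0.6202, 0.5784, 0.2957, 0.6820, -0.7314, 0.0000]
J3: z=[0.6828, 0.6367, -0.3584] o=[0.5059, 0.2257, 0.2707] → [-0.4151, 0.9470, 0.8917, 0.6828, 0.6367, -0.3584]
J4: z=[0.6828, 0.6367, -0.3584] o=[0.5489, 0.6692, -0.4778] → [-0.0975, 0.4514, 0.6162, 0.6828, 0.6367, -0.3584]
q̇ = J⁺·V = [-0.9190, -0.3610, 0.7220, -0.5620]

-0.9190 -0.3610 0.7220 -0.5620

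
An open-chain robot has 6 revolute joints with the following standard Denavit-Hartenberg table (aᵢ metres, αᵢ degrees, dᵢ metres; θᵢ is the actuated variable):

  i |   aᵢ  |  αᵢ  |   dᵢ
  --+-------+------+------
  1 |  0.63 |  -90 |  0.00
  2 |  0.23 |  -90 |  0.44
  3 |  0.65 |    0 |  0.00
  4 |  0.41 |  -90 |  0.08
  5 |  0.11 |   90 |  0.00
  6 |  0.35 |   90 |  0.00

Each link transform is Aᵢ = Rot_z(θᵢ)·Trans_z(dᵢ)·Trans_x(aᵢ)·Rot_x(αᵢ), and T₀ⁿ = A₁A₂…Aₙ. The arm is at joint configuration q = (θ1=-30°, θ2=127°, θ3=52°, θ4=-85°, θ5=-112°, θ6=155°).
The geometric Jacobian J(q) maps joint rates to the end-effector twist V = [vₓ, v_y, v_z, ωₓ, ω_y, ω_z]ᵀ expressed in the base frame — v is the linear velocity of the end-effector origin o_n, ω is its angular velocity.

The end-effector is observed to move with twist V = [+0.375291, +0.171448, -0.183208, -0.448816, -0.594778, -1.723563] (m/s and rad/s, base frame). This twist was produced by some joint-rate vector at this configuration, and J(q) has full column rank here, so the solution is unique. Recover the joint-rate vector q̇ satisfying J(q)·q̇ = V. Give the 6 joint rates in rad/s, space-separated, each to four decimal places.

o_n = [0.0742, 0.0372, -0.9617]
J₁: ẑ×o_n = [-0.0372, 0.0742, 0.0000], ω = ẑ
J2: z=[0.5000, 0.8660, 0.0000] o=[0.5456, -0.3150, 0.0000] → [-0.8329, 0.4809, 0.5843, 0.5000, 0.8660, 0.0000]
J3: z=[-0.6916, 0.3993, 0.6018] o=[0.6457, 0.1353, -0.1837] → [-0.2517, -0.8820, 0.2960, -0.6916, 0.3993, 0.6018]
J4: z=[-0.6916, 0.3993, 0.6018] o=[0.1811, -0.1879, -0.5033] → [-0.3185, -0.3813, -0.1130, -0.6916, 0.3993, 0.6018]
J5: z=[-0.7032, -0.5624, -0.4350] o=[0.0582, 0.1409, -0.7298] → [0.0853, -0.1701, 0.0820, -0.7032, -0.5624, -0.4350]
J6: z=[0.4119, -0.8209, 0.3956] o=[-0.0056, 0.1518, -0.6408] → [0.3088, 0.1638, 0.0183, 0.4119, -0.8209, 0.3956]
q̇ = J⁺·V = [-0.4600, -0.2620, -0.5000, -0.4430, 0.9800, -0.6820]

-0.4600 -0.2620 -0.5000 -0.4430 0.9800 -0.6820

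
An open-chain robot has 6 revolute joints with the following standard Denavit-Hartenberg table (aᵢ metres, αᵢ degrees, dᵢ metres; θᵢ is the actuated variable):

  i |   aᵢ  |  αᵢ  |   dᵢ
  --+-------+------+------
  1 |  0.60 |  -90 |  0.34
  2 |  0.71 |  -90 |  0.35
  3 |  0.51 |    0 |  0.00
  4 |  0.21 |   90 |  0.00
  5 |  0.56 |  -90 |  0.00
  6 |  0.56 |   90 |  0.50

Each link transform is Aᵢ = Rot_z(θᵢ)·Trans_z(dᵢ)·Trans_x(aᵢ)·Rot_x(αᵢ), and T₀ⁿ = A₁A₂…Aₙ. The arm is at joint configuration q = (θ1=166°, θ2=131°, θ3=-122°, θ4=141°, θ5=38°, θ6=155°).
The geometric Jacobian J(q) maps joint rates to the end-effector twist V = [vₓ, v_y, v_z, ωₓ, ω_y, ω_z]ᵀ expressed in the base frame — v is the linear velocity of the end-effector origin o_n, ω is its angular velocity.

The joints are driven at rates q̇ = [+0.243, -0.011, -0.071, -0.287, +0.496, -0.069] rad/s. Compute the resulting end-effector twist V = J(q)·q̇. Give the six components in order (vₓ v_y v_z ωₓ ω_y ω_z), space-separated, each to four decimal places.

-0.0485 0.0286 0.0321 -0.2811 -0.3877 -0.1797

o_n = [-0.2127, -0.5417, 0.3863]
J₁: ẑ×o_n = [0.5417, -0.2127, 0.0000], ω = ẑ
J2: z=[-0.2419, -0.9703, 0.0000] o=[-0.5822, 0.1452, 0.3400] → [-0.0449, 0.0112, 0.5246, -0.2419, -0.9703, 0.0000]
J3: z=[0.7323, -0.1826, 0.6561] o=[-0.2149, -0.3071, -0.1958] → [0.0476, -0.4249, -0.1714, 0.7323, -0.1826, 0.6561]
J4: z=[0.7323, -0.1826, 0.6561] o=[-0.4916, -0.6839, 0.0081] → [-0.1623, -0.0940, 0.1550, 0.7323, -0.1826, 0.6561]
J5: z=[-0.0215, -0.9691, -0.2457] o=[-0.3486, -0.6491, -0.1417] → [-0.4853, -0.0220, 0.1294, -0.0215, -0.9691, -0.2457]
J6: z=[0.1580, -0.2460, 0.9563] o=[0.2042, -0.6388, -0.2304] → [-0.2445, -0.4962, -0.0872, 0.1580, -0.2460, 0.9563]
V = J·q̇ = [-0.0485, 0.0286, 0.0321, -0.2811, -0.3877, -0.1797]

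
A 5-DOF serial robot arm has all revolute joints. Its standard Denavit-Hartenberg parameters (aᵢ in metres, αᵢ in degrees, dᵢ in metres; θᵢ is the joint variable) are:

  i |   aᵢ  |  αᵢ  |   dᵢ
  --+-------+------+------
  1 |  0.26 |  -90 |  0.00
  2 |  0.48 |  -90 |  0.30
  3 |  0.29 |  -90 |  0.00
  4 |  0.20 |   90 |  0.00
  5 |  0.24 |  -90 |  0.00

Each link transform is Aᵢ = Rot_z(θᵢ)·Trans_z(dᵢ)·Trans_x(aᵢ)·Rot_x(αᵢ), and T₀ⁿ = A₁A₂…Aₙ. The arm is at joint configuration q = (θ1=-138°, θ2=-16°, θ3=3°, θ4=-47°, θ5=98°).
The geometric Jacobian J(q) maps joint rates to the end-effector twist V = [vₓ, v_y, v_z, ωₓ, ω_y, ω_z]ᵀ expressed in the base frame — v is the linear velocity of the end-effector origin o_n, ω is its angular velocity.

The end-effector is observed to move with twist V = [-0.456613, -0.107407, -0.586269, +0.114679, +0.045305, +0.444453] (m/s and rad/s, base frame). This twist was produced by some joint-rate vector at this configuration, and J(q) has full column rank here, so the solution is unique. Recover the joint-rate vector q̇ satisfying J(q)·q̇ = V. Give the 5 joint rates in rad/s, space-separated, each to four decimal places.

-0.4340 0.8260 -0.7160 0.7750 -0.2350

o_n = [-0.8123, -0.7873, 0.1229]
J₁: ẑ×o_n = [0.7873, -0.8123, 0.0000], ω = ẑ
J2: z=[0.6691, -0.7431, 0.0000] o=[-0.1932, -0.1740, 0.0000] → [-0.0913, -0.0822, -0.8705, 0.6691, -0.7431, 0.0000]
J3: z=[-0.2048, -0.1844, -0.9613] o=[-0.3354, -0.7057, 0.1323] → [-0.0767, 0.4565, -0.0712, -0.2048, -0.1844, -0.9613]
J4: z=[-0.6308, 0.7758, -0.0144] o=[-0.5524, -0.8807, 0.2121] → [-0.0679, -0.0526, 0.1428, -0.6308, 0.7758, -0.0144]
J5: z=[0.4076, 0.3155, -0.8569] o=[-0.6844, -0.9899, 0.1091] → [0.1780, 0.1040, 0.1229, 0.4076, 0.3155, -0.8569]
q̇ = J⁺·V = [-0.4340, 0.8260, -0.7160, 0.7750, -0.2350]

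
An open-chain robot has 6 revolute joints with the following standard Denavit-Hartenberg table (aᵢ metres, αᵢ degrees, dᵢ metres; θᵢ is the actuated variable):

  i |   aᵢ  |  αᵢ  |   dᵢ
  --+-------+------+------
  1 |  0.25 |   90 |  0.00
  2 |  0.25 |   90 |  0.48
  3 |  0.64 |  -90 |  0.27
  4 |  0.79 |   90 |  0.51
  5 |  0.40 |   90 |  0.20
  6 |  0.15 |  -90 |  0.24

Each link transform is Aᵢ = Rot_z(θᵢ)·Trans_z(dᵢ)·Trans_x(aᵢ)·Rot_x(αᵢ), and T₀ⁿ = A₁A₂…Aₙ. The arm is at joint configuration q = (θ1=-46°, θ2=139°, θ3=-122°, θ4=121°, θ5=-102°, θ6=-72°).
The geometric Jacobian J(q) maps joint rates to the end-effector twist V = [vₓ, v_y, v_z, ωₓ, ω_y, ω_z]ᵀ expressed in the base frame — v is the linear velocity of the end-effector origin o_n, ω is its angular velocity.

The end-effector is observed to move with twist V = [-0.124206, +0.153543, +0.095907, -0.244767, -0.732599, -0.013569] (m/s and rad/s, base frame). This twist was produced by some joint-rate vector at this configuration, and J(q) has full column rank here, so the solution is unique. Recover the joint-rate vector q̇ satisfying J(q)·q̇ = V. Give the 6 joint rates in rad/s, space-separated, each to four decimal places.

-0.6200 0.7390 0.6260 0.1280 -0.0530 0.0460

o_n = [0.0188, -0.0659, -0.0418]
J₁: ẑ×o_n = [0.0659, 0.0188, -0.0000], ω = ẑ
J2: z=[-0.7193, -0.6947, 0.0000] o=[0.1737, -0.1798, 0.0000] → [0.0291, -0.0301, -0.1895, -0.7193, -0.6947, 0.0000]
J3: z=[0.4557, -0.4719, 0.7547] o=[-0.3027, -0.3775, 0.1640] → [-0.1381, 0.3365, 0.2938, 0.4557, -0.4719, 0.7547]
J4: z=[-0.0634, 0.8285, 0.5564] o=[0.3886, -0.3121, 0.1453] → [-0.2920, -0.2176, 0.2907, -0.0634, 0.8285, 0.5564]
J5: z=[0.5263, 0.5014, -0.6867] o=[-0.3136, 0.3074, 0.0594] → [-0.3071, -0.1750, -0.3632, 0.5263, 0.5014, -0.6867]
J6: z=[0.8162, -0.0716, 0.5733] o=[-0.1130, 0.0628, -0.2567] → [0.0584, -0.0998, -0.0956, 0.8162, -0.0716, 0.5733]
q̇ = J⁺·V = [-0.6200, 0.7390, 0.6260, 0.1280, -0.0530, 0.0460]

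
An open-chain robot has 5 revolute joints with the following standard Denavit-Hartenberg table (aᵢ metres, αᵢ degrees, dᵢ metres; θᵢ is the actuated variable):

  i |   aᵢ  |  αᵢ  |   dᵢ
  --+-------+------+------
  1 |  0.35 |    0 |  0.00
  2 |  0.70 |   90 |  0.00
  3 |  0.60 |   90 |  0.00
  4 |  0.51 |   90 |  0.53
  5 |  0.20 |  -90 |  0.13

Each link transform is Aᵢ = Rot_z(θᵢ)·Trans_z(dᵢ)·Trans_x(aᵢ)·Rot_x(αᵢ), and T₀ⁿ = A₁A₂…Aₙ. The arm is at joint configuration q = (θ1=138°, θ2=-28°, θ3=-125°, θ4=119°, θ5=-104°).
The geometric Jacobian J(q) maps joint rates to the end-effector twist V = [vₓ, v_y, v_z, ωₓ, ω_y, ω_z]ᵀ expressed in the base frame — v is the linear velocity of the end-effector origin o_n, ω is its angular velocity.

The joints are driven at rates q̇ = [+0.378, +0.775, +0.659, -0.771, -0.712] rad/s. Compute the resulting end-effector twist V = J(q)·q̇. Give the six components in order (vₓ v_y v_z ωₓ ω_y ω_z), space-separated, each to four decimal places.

-0.4158 0.2110 -0.6964 -0.0433 1.0365 1.2209

o_n = [0.1293, 0.5290, -0.2086]
J₁: ẑ×o_n = [-0.5290, 0.1293, 0.0000], ω = ẑ
J2: z=[0.0000, 0.0000, 1.0000] o=[-0.2601, 0.2342, 0.0000] → [-0.2948, 0.3894, 0.0000, 0.0000, 0.0000, 1.0000]
J3: z=[0.9397, 0.3420, 0.0000] o=[-0.4995, 0.8920, 0.0000] → [-0.0714, 0.1960, -0.5562, 0.9397, 0.3420, 0.0000]
J4: z=[0.2802, -0.7698, 0.5736] o=[-0.3818, 0.5686, -0.4915] → [-0.1950, 0.2139, 0.3824, 0.2802, -0.7698, 0.5736]
J5: z=[0.6272, -0.3056, -0.7164] o=[0.1373, 0.4464, 0.0150] → [0.1275, 0.1460, 0.0493, 0.6272, -0.3056, -0.7164]
V = J·q̇ = [-0.4158, 0.2110, -0.6964, -0.0433, 1.0365, 1.2209]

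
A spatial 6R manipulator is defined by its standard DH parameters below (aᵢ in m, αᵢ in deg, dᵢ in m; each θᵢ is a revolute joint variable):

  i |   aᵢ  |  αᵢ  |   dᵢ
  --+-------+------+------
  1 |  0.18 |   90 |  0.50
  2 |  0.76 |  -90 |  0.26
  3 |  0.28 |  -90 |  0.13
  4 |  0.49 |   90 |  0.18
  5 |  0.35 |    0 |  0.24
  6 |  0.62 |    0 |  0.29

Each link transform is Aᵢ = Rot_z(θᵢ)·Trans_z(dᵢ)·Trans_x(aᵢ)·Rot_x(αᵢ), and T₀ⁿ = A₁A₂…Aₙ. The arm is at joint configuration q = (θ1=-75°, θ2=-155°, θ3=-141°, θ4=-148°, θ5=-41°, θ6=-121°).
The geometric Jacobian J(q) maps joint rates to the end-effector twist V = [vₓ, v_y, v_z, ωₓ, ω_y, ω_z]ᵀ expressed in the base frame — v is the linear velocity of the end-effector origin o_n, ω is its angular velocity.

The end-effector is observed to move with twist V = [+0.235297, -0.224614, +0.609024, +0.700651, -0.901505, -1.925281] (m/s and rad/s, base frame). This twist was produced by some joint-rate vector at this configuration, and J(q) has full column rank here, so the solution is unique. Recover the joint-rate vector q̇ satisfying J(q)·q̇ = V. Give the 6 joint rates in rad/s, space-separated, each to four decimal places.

o_n = [-0.1318, 0.5530, 0.4074]
J₁: ẑ×o_n = [-0.5530, -0.1318, 0.0000], ω = ẑ
J2: z=[-0.9659, -0.2588, 0.0000] o=[0.0466, -0.1739, 0.5000] → [0.0240, -0.0894, -0.7482, -0.9659, -0.2588, 0.0000]
J3: z=[0.1094, -0.4082, -0.9063] o=[-0.3828, 0.4242, 0.1788] → [0.0234, -0.2525, 0.1166, 0.1094, -0.4082, -0.9063]
J4: z=[-0.8983, 0.3498, -0.2660] o=[-0.4878, 0.1350, 0.1530] → [0.2002, 0.1339, -0.5000, -0.8983, 0.3498, -0.2660]
J5: z=[0.1328, 0.7930, 0.5945] o=[-0.4442, 0.4424, -0.2667] → [0.4688, 0.0962, -0.2330, 0.1328, 0.7930, 0.5945]
J6: z=[0.1328, 0.7930, 0.5945] o=[-0.0954, 0.6841, -0.2634] → [0.6099, -0.1107, 0.0114, 0.1328, 0.7930, 0.5945]
q̇ = J⁺·V = [-0.9660, -0.1320, 0.9460, -0.5870, -0.4560, 0.0220]

-0.9660 -0.1320 0.9460 -0.5870 -0.4560 0.0220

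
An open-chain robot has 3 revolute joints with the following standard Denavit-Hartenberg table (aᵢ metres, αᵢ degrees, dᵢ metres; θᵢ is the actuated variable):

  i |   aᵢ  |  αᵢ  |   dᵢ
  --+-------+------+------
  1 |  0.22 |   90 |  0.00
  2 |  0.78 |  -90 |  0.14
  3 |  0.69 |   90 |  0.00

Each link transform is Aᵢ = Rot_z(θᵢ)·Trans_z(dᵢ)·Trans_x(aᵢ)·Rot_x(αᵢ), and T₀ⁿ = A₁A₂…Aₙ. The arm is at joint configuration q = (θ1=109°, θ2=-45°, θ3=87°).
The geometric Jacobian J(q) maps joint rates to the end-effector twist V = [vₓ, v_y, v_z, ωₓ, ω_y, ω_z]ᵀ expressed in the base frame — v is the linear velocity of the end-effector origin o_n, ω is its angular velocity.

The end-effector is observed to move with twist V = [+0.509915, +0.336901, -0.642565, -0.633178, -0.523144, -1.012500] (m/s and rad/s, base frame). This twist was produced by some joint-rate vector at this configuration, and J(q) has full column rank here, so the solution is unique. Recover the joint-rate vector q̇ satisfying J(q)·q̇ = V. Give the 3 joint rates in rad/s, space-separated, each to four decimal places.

-0.7240 -0.7690 -0.4080

o_n = [-0.7786, 0.5749, -0.5771]
J₁: ẑ×o_n = [-0.5749, -0.7786, 0.0000], ω = ẑ
J2: z=[0.9455, 0.3256, 0.0000] o=[-0.0716, 0.2080, 0.0000] → [-0.1879, 0.5456, 0.5771, 0.9455, 0.3256, 0.0000]
J3: z=[-0.2302, 0.6686, 0.7071] o=[-0.1188, 0.7751, -0.5515] → [0.1245, -0.4724, 0.4872, -0.2302, 0.6686, 0.7071]
q̇ = J⁺·V = [-0.7240, -0.7690, -0.4080]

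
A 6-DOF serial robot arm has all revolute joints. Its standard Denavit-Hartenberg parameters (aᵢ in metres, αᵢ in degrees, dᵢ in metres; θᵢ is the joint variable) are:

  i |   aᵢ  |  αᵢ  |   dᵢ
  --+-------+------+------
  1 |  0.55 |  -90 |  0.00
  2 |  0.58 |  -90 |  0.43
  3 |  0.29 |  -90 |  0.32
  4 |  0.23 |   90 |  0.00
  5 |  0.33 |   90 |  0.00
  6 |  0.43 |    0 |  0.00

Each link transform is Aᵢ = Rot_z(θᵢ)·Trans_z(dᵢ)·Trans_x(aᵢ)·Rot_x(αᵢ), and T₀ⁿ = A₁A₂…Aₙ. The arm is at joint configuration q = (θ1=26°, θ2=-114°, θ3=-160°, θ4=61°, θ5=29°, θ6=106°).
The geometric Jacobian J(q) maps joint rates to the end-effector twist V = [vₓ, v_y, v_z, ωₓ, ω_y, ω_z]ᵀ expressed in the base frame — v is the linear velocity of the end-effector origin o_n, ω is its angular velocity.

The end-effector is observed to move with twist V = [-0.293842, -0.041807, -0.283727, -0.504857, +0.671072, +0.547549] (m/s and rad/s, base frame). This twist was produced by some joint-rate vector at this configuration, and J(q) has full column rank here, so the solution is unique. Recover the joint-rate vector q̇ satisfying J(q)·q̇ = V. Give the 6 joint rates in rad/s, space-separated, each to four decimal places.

o_n = [0.3331, 1.0726, -0.1061]
J₁: ẑ×o_n = [-1.0726, 0.3331, 0.0000], ω = ẑ
J2: z=[-0.4384, 0.8988, 0.0000] o=[0.4943, 0.2411, 0.0000] → [-0.0953, -0.0465, -0.2196, -0.4384, 0.8988, 0.0000]
J3: z=[0.8211, 0.4005, 0.4067] o=[0.0938, 0.5242, 0.5299] → [-0.4777, 0.6195, 0.3544, 0.8211, 0.4005, 0.4067]
J4: z=[-0.5370, 0.7836, 0.3125] o=[0.4127, 0.7901, 0.4111] → [-0.4935, -0.3025, -0.0893, -0.5370, 0.7836, 0.3125]
J5: z=[0.5674, 0.6096, -0.5536] o=[0.2691, 0.7625, 0.2335] → [-0.0353, 0.1572, 0.1369, 0.5674, 0.6096, -0.5536]
J6: z=[0.1670, -0.7435, -0.6475] o=[0.0030, 0.8532, 0.0607] → [0.2660, -0.1859, 0.2821, 0.1670, -0.7435, -0.6475]
q̇ = J⁺·V = [0.0520, 0.2780, -0.0720, 0.2270, -0.2000, -0.5300]

0.0520 0.2780 -0.0720 0.2270 -0.2000 -0.5300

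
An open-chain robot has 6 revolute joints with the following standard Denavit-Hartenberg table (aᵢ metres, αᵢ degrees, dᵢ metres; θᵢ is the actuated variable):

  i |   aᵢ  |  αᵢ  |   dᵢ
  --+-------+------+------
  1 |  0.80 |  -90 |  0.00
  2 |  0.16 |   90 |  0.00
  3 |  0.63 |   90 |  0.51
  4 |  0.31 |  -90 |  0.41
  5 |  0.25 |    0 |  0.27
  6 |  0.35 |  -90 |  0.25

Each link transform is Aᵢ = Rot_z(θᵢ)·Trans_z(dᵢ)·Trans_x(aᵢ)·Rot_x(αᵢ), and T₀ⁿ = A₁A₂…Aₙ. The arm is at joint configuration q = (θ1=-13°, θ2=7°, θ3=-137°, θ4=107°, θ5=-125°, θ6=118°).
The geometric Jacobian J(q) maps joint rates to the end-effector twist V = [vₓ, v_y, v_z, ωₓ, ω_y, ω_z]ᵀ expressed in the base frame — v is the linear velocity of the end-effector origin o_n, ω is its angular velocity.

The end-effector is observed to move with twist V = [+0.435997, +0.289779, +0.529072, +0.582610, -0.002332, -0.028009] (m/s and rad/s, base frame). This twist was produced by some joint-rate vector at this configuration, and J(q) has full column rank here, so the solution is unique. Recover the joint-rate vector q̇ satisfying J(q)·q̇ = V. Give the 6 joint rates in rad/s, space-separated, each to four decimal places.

o_n = [0.7248, 0.3384, 0.8768]
J₁: ẑ×o_n = [-0.3384, 0.7248, 0.0000], ω = ẑ
J2: z=[0.2250, 0.9744, 0.0000] o=[0.7795, -0.1800, 0.0000] → [0.8543, -0.1972, 0.1700, 0.2250, 0.9744, 0.0000]
J3: z=[0.1187, -0.0274, 0.9925] o=[0.9342, -0.2157, -0.0195] → [-0.5746, -0.3143, 0.0601, 0.1187, -0.0274, 0.9925]
J4: z=[-0.4950, 0.8649, 0.0831] o=[0.4525, -0.5454, 0.5429] → [0.2153, 0.1879, -0.6730, -0.4950, 0.8649, 0.0831]
J5: z=[0.7884, 0.4873, -0.3754] o=[0.3628, -0.1535, 0.8631] → [0.1914, -0.1467, 0.2115, 0.7884, 0.4873, -0.3754]
J6: z=[0.7884, 0.4873, -0.3754] o=[0.4219, 0.1379, 0.6464] → [0.1876, -0.2953, 0.0105, 0.7884, 0.4873, -0.3754]
q̇ = J⁺·V = [0.6320, 0.5520, -0.5300, -0.7490, -0.1940, 0.3850]

0.6320 0.5520 -0.5300 -0.7490 -0.1940 0.3850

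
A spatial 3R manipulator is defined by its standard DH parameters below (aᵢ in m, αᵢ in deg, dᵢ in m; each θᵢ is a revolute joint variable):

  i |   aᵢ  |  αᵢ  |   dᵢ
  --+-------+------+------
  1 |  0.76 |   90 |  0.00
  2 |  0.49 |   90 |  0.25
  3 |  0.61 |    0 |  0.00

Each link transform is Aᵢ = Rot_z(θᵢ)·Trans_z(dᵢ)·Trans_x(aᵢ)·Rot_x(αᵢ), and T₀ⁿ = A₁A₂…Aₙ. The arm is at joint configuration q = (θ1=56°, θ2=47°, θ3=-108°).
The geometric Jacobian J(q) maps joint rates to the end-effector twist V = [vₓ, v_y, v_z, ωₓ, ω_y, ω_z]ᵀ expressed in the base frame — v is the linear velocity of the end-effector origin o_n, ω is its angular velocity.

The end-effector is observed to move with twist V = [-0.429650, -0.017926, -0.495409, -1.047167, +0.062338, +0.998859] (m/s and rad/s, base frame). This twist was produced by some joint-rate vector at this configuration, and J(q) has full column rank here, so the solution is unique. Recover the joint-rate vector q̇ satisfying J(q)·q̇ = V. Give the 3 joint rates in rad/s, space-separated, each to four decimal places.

o_n = [0.2663, 0.9852, 0.2205]
J₁: ẑ×o_n = [-0.9852, 0.2663, 0.0000], ω = ẑ
J2: z=[0.8290, -0.5592, 0.0000] o=[0.4250, 0.6301, 0.0000] → [-0.1233, -0.1828, 0.2056, 0.8290, -0.5592, 0.0000]
J3: z=[0.4090, 0.6063, -0.6820] o=[0.8191, 0.7673, 0.3584] → [0.0650, 0.4334, 0.4243, 0.4090, 0.6063, -0.6820]
q̇ = J⁺·V = [0.5010, -0.9030, -0.7300]

0.5010 -0.9030 -0.7300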